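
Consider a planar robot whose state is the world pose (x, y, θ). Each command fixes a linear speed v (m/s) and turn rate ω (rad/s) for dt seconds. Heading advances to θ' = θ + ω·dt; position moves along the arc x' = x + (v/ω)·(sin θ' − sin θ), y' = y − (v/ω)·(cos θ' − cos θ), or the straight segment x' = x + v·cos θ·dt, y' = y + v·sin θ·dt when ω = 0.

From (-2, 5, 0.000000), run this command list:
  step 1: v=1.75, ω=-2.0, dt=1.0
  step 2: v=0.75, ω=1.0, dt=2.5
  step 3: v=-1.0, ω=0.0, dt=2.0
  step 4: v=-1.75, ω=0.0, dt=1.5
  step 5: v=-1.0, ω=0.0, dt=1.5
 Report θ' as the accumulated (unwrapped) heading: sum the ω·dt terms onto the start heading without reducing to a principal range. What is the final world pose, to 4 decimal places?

(-5.5380, -0.1459, 0.5000)

step 1: θ'=-2.0000 (R=-0.8750) → pose (-1.2044, 3.7609, -2.0000)
step 2: θ'=0.5000 (R=0.7500) → pose (-0.1628, 2.7906, 0.5000)
step 3: θ'=0.5000 (straight) → pose (-1.9180, 1.8317, 0.5000)
step 4: θ'=0.5000 (straight) → pose (-4.2216, 0.5732, 0.5000)
step 5: θ'=0.5000 (straight) → pose (-5.5380, -0.1459, 0.5000)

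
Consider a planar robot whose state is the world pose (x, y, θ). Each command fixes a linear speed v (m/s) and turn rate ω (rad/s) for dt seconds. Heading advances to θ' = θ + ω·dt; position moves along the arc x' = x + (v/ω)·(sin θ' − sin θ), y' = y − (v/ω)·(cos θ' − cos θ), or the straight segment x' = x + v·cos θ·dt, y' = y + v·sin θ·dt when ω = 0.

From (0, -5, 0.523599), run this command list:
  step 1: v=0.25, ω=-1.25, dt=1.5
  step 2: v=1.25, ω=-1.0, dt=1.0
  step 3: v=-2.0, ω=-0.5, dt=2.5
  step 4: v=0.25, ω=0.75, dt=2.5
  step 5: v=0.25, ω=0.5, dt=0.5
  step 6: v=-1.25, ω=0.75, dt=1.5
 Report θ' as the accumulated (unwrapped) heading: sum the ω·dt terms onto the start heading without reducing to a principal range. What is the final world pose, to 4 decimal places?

step 1: θ'=-1.3514 (R=-0.2000) → pose (0.2952, -5.1297, -1.3514)
step 2: θ'=-2.3514 (R=-1.2500) → pose (-0.0367, -6.2814, -2.3514)
step 3: θ'=-3.6014 (R=4.0000) → pose (4.5803, -5.5116, -3.6014)
step 4: θ'=-1.7264 (R=0.3333) → pose (4.1031, -5.7587, -1.7264)
step 5: θ'=-1.4764 (R=0.5000) → pose (4.0993, -5.8833, -1.4764)
step 6: θ'=-0.3514 (R=-1.6667) → pose (3.0137, -4.4756, -0.3514)

(3.0137, -4.4756, -0.3514)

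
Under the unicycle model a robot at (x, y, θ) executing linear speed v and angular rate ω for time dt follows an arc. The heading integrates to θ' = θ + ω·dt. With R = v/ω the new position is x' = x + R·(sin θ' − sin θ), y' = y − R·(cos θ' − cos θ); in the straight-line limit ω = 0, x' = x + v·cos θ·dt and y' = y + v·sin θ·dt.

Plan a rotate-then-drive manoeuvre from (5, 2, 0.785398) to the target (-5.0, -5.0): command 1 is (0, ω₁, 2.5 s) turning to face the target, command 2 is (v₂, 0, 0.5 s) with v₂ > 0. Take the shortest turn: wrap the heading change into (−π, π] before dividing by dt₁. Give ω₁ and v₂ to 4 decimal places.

ω₁ = 1.1868, v₂ = 24.4131

heading to target = atan2(-5−2, -5−5) = -2.5309
Δθ = wrap(-2.5309 − 0.7854) = 2.9669; ω₁ = Δθ/dt₁ = 1.1868
distance = √((-5−5)² + (-5−2)²) = 12.2066; v₂ = distance/dt₂ = 24.4131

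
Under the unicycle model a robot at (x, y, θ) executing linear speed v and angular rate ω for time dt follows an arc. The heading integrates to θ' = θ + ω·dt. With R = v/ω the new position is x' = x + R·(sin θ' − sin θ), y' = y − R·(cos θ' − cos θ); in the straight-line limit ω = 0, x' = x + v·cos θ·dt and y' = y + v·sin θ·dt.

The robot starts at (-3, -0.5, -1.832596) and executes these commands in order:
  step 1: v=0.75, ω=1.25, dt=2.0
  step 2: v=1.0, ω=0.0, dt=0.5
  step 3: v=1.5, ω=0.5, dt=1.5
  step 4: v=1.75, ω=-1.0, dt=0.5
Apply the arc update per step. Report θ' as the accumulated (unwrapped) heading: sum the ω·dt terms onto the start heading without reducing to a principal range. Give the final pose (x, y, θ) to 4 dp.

(-0.2085, 1.8773, 0.9174)

step 1: θ'=0.6674 (R=0.6000) → pose (-2.0491, -1.1266, 0.6674)
step 2: θ'=0.6674 (straight) → pose (-1.6564, -0.8171, 0.6674)
step 3: θ'=1.4174 (R=3.0000) → pose (-0.5484, 1.0808, 1.4174)
step 4: θ'=0.9174 (R=-1.7500) → pose (-0.2085, 1.8773, 0.9174)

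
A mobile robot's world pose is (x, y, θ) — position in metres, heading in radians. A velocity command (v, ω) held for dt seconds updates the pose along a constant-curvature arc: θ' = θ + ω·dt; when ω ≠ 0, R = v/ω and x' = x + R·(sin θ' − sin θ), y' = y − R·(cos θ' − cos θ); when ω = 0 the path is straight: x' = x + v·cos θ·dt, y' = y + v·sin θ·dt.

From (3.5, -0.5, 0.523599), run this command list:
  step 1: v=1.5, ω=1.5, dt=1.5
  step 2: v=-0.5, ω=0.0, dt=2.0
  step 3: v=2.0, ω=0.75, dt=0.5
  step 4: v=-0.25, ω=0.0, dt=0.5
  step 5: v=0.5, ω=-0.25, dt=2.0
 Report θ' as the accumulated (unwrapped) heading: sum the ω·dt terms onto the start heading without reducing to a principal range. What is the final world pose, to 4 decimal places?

(2.4792, 1.3568, 2.6486)

step 1: θ'=2.7736 (R=1.0000) → pose (3.3597, 1.2991, 2.7736)
step 2: θ'=2.7736 (straight) → pose (4.2928, 0.9393, 2.7736)
step 3: θ'=3.1486 (R=2.6667) → pose (3.3148, 1.1178, 3.1486)
step 4: θ'=3.1486 (straight) → pose (3.4398, 1.1187, 3.1486)
step 5: θ'=2.6486 (R=-2.0000) → pose (2.4792, 1.3568, 2.6486)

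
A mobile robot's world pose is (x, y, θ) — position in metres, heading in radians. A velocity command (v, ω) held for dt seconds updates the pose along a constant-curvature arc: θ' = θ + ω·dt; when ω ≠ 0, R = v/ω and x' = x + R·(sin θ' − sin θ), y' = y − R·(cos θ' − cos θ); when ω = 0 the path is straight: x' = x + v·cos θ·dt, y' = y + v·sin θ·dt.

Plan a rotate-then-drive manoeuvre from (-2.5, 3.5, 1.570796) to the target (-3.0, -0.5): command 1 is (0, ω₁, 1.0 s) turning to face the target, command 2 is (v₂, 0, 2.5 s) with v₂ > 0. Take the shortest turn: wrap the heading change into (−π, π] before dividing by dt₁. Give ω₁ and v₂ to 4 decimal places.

heading to target = atan2(-0.5−3.5, -3−-2.5) = -1.6952
Δθ = wrap(-1.6952 − 1.5708) = 3.0172; ω₁ = Δθ/dt₁ = 3.0172
distance = √((-3−-2.5)² + (-0.5−3.5)²) = 4.0311; v₂ = distance/dt₂ = 1.6125

ω₁ = 3.0172, v₂ = 1.6125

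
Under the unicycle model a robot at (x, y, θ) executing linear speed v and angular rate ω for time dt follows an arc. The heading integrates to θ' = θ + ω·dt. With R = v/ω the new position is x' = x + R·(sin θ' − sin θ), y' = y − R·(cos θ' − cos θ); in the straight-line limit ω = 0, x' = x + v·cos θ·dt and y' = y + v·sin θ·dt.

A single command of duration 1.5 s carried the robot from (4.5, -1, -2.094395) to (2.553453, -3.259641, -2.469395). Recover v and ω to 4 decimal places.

v = 2.0000, ω = -0.2500

Δθ = -2.469395 − -2.094395 = -0.375000
ω = Δθ/dt = -0.375000/1.5 = -0.2500
R = −Δy/(cos θ' − cos θ) = -8.0000
v = R·ω = -8.0000·-0.2500 = 2.0000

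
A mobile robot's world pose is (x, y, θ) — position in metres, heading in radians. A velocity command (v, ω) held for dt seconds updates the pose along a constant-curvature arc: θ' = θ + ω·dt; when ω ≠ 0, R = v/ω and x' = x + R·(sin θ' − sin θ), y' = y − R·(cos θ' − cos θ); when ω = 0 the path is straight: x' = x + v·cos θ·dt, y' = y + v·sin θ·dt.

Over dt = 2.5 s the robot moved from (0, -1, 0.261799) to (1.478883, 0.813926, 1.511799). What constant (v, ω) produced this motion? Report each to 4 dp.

Δθ = 1.511799 − 0.261799 = 1.250000
ω = Δθ/dt = 1.250000/2.5 = 0.5000
R = −Δy/(cos θ' − cos θ) = 2.0000
v = R·ω = 2.0000·0.5000 = 1.0000

v = 1.0000, ω = 0.5000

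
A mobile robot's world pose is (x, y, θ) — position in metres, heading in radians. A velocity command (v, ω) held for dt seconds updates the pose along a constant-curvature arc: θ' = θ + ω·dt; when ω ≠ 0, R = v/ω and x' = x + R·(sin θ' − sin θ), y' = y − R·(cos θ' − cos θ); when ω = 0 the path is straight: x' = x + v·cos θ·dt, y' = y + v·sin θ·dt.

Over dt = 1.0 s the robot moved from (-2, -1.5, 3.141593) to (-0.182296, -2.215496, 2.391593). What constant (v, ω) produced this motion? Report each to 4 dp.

Δθ = 2.391593 − 3.141593 = -0.750000
ω = Δθ/dt = -0.750000/1.0 = -0.7500
R = Δx/(sin θ' − sin θ) = 2.6667
v = R·ω = 2.6667·-0.7500 = -2.0000

v = -2.0000, ω = -0.7500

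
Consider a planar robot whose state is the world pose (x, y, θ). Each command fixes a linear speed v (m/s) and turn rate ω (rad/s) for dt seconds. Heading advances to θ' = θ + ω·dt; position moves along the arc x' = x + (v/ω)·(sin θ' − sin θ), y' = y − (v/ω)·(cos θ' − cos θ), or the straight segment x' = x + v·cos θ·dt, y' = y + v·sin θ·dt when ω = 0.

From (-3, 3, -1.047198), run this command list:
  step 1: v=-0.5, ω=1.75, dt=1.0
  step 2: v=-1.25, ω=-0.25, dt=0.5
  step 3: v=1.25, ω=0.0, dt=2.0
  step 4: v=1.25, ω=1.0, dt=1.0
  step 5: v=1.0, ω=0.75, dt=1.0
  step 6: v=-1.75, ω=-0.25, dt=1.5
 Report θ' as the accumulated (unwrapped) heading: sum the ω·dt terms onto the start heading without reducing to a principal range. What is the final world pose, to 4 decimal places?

step 1: θ'=0.7028 (R=-0.2857) → pose (-3.4321, 3.0752, 0.7028)
step 2: θ'=0.5778 (R=5.0000) → pose (-3.9330, 2.7020, 0.5778)
step 3: θ'=0.5778 (straight) → pose (-1.8388, 4.0675, 0.5778)
step 4: θ'=1.5778 (R=1.2500) → pose (-1.2716, 5.1233, 1.5778)
step 5: θ'=2.3278 (R=1.3333) → pose (-1.6357, 6.0296, 2.3278)
step 6: θ'=1.9528 (R=7.0000) → pose (-0.2285, 3.8319, 1.9528)

(-0.2285, 3.8319, 1.9528)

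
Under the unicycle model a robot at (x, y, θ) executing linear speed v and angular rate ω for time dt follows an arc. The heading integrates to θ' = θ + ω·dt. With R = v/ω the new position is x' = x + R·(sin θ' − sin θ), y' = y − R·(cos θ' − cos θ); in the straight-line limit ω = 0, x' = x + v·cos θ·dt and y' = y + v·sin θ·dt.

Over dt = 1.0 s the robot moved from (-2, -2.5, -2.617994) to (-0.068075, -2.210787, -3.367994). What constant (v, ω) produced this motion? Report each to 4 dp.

Δθ = -3.367994 − -2.617994 = -0.750000
ω = Δθ/dt = -0.750000/1.0 = -0.7500
R = Δx/(sin θ' − sin θ) = 2.6667
v = R·ω = 2.6667·-0.7500 = -2.0000

v = -2.0000, ω = -0.7500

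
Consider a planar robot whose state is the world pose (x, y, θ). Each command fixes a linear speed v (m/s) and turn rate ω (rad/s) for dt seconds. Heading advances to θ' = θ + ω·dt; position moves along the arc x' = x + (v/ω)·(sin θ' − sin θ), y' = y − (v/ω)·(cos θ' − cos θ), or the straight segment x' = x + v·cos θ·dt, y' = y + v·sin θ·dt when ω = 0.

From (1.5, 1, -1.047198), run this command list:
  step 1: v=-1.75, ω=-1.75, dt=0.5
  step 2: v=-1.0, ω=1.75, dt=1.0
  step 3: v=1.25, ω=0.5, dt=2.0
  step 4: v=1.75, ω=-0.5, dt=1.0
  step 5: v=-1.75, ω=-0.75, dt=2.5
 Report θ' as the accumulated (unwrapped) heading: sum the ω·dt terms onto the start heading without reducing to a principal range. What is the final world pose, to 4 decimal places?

(1.6248, 6.4756, -1.5472)

step 1: θ'=-1.9222 (R=1.0000) → pose (1.4271, 1.8442, -1.9222)
step 2: θ'=-0.1722 (R=-0.5714) → pose (0.9885, 2.6039, -0.1722)
step 3: θ'=0.8278 (R=2.5000) → pose (3.2580, 3.3757, 0.8278)
step 4: θ'=0.3278 (R=-3.5000) → pose (4.7087, 4.3216, 0.3278)
step 5: θ'=-1.5472 (R=2.3333) → pose (1.6248, 6.4756, -1.5472)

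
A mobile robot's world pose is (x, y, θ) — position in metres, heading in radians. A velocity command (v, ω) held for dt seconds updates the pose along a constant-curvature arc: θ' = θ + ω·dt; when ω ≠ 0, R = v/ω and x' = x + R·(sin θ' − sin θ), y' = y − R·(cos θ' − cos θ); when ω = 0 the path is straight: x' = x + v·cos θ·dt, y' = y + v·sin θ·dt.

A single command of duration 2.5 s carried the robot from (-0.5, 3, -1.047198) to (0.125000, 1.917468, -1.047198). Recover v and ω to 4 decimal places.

v = 0.5000, ω = 0.0000

Δθ = -1.047198 − -1.047198 = 0.000000
ω = Δθ/dt = 0.000000/2.5 = 0.0000
ω = 0 → v = (Δx·cos θ + Δy·sin θ)/dt = 0.5000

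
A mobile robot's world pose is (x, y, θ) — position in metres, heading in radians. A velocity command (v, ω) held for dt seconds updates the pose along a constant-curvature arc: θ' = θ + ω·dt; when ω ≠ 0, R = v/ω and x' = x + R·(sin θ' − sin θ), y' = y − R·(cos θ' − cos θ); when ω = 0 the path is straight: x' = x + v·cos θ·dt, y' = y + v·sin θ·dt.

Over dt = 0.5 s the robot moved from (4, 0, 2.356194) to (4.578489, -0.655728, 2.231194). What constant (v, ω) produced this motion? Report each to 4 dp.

Δθ = 2.231194 − 2.356194 = -0.125000
ω = Δθ/dt = -0.125000/0.5 = -0.2500
R = −Δy/(cos θ' − cos θ) = 7.0000
v = R·ω = 7.0000·-0.2500 = -1.7500

v = -1.7500, ω = -0.2500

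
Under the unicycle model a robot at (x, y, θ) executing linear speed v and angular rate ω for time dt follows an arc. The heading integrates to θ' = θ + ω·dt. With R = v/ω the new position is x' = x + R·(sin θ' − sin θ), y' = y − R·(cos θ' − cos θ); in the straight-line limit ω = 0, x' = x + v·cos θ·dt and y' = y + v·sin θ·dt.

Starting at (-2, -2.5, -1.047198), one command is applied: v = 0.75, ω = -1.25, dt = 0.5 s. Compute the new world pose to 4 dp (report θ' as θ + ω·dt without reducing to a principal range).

(-1.9227, -2.8607, -1.6722)

θ' = -1.0472 + -1.25·0.5 = -1.6722
R = v/ω = 0.75/-1.25 = -0.6000
x' = -2 + -0.6000·(sin -1.6722 − sin -1.0472) = -1.9227
y' = -2.5 − -0.6000·(cos -1.6722 − cos -1.0472) = -2.8607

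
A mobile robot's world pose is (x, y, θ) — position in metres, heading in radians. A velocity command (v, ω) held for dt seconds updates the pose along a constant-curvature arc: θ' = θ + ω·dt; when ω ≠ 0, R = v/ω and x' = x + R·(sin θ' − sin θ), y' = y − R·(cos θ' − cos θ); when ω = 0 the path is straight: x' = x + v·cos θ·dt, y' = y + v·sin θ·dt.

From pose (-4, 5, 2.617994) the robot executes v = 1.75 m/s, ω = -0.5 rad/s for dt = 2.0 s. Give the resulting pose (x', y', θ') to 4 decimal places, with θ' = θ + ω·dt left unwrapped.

θ' = 2.6180 + -0.5·2.0 = 1.6180
R = v/ω = 1.75/-0.5 = -3.5000
x' = -4 + -3.5000·(sin 1.6180 − sin 2.6180) = -5.7461
y' = 5 − -3.5000·(cos 1.6180 − cos 2.6180) = 7.8660

(-5.7461, 7.8660, 1.6180)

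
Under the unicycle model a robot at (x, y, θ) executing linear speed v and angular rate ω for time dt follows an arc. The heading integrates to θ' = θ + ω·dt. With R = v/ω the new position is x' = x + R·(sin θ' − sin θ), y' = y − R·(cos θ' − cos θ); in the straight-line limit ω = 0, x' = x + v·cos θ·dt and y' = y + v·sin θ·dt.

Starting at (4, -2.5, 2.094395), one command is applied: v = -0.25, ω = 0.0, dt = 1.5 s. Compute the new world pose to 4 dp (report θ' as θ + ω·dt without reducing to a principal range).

(4.1875, -2.8248, 2.0944)

θ' = 2.0944 + 0.0·1.5 = 2.0944
ω = 0 → straight: x' = 4 + -0.25·cos(2.0944)·1.5 = 4.1875
y' = -2.5 + -0.25·sin(2.0944)·1.5 = -2.8248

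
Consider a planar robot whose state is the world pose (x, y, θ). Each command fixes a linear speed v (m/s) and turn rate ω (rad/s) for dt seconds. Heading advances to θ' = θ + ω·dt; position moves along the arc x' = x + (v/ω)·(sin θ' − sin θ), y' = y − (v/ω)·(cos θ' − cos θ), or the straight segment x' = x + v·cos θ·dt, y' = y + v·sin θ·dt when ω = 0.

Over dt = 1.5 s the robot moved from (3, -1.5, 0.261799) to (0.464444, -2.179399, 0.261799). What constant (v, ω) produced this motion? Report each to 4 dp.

v = -1.7500, ω = 0.0000

Δθ = 0.261799 − 0.261799 = 0.000000
ω = Δθ/dt = 0.000000/1.5 = 0.0000
ω = 0 → v = (Δx·cos θ + Δy·sin θ)/dt = -1.7500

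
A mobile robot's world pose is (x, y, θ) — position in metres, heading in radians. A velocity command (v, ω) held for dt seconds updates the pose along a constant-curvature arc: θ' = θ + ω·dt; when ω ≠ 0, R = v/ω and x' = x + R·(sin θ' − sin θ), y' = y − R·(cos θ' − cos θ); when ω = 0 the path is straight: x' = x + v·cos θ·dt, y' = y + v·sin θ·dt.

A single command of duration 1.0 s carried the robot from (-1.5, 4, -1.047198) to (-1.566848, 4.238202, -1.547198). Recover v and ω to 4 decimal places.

v = -0.2500, ω = -0.5000

Δθ = -1.547198 − -1.047198 = -0.500000
ω = Δθ/dt = -0.500000/1.0 = -0.5000
R = −Δy/(cos θ' − cos θ) = 0.5000
v = R·ω = 0.5000·-0.5000 = -0.2500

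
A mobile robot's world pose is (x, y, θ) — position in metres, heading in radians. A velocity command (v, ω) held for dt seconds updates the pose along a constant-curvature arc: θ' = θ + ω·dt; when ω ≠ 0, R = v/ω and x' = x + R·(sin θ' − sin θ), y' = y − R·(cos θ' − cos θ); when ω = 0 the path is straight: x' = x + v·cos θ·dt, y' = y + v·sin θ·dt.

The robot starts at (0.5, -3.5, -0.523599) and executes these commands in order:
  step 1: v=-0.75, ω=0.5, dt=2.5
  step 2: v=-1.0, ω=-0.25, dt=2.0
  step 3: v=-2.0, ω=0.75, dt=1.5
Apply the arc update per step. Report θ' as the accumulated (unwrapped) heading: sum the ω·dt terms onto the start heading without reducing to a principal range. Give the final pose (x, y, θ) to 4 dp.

step 1: θ'=0.7264 (R=-1.5000) → pose (-1.2463, -3.6777, 0.7264)
step 2: θ'=0.2264 (R=4.0000) → pose (-3.0051, -4.5853, 0.2264)
step 3: θ'=1.3514 (R=-2.6667) → pose (-5.0093, -6.6036, 1.3514)

(-5.0093, -6.6036, 1.3514)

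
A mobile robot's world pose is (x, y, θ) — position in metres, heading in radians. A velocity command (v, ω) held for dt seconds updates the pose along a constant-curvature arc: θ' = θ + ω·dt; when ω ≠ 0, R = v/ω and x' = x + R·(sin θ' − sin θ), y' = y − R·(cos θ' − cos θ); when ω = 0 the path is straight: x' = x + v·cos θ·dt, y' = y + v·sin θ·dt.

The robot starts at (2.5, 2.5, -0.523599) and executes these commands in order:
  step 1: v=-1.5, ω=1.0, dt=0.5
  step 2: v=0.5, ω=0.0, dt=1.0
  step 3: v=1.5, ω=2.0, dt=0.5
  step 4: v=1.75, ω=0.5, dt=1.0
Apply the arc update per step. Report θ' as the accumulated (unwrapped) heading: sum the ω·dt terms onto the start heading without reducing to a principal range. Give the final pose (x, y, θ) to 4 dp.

step 1: θ'=-0.0236 (R=-1.5000) → pose (1.7854, 2.7005, -0.0236)
step 2: θ'=-0.0236 (straight) → pose (2.2853, 2.6887, -0.0236)
step 3: θ'=0.9764 (R=0.7500) → pose (2.9243, 3.0185, 0.9764)
step 4: θ'=1.4764 (R=3.5000) → pose (3.5090, 4.6487, 1.4764)

(3.5090, 4.6487, 1.4764)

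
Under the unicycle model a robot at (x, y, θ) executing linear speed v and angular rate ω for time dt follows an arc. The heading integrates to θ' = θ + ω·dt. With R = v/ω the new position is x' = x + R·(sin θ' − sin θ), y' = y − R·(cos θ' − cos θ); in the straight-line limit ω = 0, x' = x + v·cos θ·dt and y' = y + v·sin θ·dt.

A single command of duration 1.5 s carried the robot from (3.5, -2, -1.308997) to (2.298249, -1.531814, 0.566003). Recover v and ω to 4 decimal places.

Δθ = 0.566003 − -1.308997 = 1.875000
ω = Δθ/dt = 1.875000/1.5 = 1.2500
R = Δx/(sin θ' − sin θ) = -0.8000
v = R·ω = -0.8000·1.2500 = -1.0000

v = -1.0000, ω = 1.2500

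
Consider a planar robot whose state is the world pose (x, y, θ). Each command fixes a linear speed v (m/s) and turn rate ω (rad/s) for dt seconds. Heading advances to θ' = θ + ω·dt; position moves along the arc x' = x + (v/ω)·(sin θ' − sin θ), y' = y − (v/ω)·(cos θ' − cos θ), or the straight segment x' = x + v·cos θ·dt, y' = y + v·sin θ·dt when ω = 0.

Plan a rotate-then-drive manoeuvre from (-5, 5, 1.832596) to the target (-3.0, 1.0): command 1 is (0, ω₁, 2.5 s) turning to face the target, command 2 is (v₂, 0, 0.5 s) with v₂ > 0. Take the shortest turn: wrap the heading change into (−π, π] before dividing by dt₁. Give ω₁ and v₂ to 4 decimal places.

heading to target = atan2(1−5, -3−-5) = -1.1071
Δθ = wrap(-1.1071 − 1.8326) = -2.9397; ω₁ = Δθ/dt₁ = -1.1759
distance = √((-3−-5)² + (1−5)²) = 4.4721; v₂ = distance/dt₂ = 8.9443

ω₁ = -1.1759, v₂ = 8.9443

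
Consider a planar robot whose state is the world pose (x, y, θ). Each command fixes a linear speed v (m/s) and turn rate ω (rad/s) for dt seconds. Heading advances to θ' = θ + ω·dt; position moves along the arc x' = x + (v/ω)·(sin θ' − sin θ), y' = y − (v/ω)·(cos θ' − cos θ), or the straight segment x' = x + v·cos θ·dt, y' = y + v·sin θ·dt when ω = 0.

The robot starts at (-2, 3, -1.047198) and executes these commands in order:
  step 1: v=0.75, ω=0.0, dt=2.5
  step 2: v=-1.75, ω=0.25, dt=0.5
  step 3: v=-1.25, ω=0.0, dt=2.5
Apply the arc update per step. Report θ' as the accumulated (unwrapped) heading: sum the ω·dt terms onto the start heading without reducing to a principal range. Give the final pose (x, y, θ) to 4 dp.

(-3.4339, 4.5951, -0.9222)

step 1: θ'=-1.0472 (straight) → pose (-1.0625, 1.3762, -1.0472)
step 2: θ'=-0.9222 (R=-7.0000) → pose (-1.5462, 2.1047, -0.9222)
step 3: θ'=-0.9222 (straight) → pose (-3.4339, 4.5951, -0.9222)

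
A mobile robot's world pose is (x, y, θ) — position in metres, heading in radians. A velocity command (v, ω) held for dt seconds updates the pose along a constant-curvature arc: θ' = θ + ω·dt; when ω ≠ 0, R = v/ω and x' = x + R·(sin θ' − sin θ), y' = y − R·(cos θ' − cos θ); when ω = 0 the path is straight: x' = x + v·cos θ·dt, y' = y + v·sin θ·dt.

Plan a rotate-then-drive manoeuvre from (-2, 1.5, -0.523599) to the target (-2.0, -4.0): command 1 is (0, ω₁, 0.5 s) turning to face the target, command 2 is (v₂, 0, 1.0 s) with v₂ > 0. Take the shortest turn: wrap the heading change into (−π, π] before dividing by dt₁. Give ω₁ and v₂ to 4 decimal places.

ω₁ = -2.0944, v₂ = 5.5000

heading to target = atan2(-4−1.5, -2−-2) = -1.5708
Δθ = wrap(-1.5708 − -0.5236) = -1.0472; ω₁ = Δθ/dt₁ = -2.0944
distance = √((-2−-2)² + (-4−1.5)²) = 5.5000; v₂ = distance/dt₂ = 5.5000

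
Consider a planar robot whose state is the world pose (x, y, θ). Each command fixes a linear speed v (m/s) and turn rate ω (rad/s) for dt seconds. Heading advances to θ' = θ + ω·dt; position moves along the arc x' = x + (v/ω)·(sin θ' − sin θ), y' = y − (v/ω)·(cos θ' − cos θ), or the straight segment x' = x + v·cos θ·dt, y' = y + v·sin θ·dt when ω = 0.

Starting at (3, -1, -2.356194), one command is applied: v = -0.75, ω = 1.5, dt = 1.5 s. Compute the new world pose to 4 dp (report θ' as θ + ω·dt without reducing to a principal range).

θ' = -2.3562 + 1.5·1.5 = -0.1062
R = v/ω = -0.75/1.5 = -0.5000
x' = 3 + -0.5000·(sin -0.1062 − sin -2.3562) = 2.6994
y' = -1 − -0.5000·(cos -0.1062 − cos -2.3562) = -0.1493

(2.6994, -0.1493, -0.1062)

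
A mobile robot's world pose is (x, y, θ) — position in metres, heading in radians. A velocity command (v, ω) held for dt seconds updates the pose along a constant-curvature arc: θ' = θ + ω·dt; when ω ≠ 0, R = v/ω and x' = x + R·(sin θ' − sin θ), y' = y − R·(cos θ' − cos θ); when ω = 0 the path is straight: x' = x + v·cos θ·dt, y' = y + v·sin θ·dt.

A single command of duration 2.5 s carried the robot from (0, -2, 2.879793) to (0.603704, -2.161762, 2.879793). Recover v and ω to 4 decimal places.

Δθ = 2.879793 − 2.879793 = 0.000000
ω = Δθ/dt = 0.000000/2.5 = 0.0000
ω = 0 → v = (Δx·cos θ + Δy·sin θ)/dt = -0.2500

v = -0.2500, ω = 0.0000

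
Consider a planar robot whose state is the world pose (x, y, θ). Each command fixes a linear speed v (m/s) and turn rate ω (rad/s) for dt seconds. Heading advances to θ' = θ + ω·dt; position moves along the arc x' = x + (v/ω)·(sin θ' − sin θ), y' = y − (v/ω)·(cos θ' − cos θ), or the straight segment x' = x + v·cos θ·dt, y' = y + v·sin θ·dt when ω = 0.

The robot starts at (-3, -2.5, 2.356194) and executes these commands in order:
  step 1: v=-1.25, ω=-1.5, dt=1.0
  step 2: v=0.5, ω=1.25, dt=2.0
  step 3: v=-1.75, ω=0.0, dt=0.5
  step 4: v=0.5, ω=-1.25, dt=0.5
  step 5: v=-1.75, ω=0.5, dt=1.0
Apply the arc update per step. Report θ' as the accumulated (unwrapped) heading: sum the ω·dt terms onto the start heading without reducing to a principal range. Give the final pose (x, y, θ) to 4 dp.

(-1.0274, -3.0486, 3.2312)

step 1: θ'=0.8562 (R=0.8333) → pose (-2.9598, -3.6354, 0.8562)
step 2: θ'=3.3562 (R=0.4000) → pose (-3.3471, -2.9824, 3.3562)
step 3: θ'=3.3562 (straight) → pose (-2.4922, -2.7961, 3.3562)
step 4: θ'=2.7312 (R=-0.4000) → pose (-2.7370, -2.7720, 2.7312)
step 5: θ'=3.2312 (R=-3.5000) → pose (-1.0274, -3.0486, 3.2312)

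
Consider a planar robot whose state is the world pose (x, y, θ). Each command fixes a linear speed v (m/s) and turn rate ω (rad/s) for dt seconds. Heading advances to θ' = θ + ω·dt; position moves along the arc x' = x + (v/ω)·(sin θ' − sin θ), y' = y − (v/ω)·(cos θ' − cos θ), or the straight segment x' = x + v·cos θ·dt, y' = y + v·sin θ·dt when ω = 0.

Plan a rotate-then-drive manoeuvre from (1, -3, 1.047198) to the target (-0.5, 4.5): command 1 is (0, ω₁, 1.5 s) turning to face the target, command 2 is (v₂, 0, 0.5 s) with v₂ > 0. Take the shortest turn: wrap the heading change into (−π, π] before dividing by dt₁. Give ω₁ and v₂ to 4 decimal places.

ω₁ = 0.4807, v₂ = 15.2971

heading to target = atan2(4.5−-3, -0.5−1) = 1.7682
Δθ = wrap(1.7682 − 1.0472) = 0.7210; ω₁ = Δθ/dt₁ = 0.4807
distance = √((-0.5−1)² + (4.5−-3)²) = 7.6485; v₂ = distance/dt₂ = 15.2971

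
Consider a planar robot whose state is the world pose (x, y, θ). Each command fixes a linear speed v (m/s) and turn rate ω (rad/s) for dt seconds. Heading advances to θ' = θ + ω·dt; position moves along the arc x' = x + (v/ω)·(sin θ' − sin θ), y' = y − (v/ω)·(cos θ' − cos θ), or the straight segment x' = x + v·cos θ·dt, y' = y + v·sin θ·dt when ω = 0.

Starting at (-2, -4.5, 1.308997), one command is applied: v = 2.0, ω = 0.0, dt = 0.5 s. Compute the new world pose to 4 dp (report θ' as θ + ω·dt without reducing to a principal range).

θ' = 1.3090 + 0.0·0.5 = 1.3090
ω = 0 → straight: x' = -2 + 2.0·cos(1.3090)·0.5 = -1.7412
y' = -4.5 + 2.0·sin(1.3090)·0.5 = -3.5341

(-1.7412, -3.5341, 1.3090)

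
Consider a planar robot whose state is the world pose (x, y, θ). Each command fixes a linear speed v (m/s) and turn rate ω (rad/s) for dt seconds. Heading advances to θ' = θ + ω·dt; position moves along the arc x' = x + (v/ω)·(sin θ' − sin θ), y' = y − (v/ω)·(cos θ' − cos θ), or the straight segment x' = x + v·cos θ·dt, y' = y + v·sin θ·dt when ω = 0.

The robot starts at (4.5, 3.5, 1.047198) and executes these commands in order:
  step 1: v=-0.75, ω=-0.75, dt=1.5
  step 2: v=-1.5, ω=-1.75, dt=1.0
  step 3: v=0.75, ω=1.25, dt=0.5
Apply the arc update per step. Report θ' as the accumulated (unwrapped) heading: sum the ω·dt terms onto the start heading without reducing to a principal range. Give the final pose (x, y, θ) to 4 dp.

(2.8143, 3.7071, -1.2028)

step 1: θ'=-0.0778 (R=1.0000) → pose (3.5563, 3.0030, -0.0778)
step 2: θ'=-1.8278 (R=0.8571) → pose (2.7939, 4.0754, -1.8278)
step 3: θ'=-1.2028 (R=0.6000) → pose (2.8143, 3.7071, -1.2028)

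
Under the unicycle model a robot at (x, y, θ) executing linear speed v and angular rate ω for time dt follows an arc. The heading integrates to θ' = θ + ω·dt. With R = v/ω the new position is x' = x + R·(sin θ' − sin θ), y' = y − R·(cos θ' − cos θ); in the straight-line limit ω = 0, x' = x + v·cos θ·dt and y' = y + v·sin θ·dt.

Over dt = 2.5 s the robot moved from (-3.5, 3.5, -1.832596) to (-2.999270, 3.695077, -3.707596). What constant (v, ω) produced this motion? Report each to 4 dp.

Δθ = -3.707596 − -1.832596 = -1.875000
ω = Δθ/dt = -1.875000/2.5 = -0.7500
R = Δx/(sin θ' − sin θ) = 0.3333
v = R·ω = 0.3333·-0.7500 = -0.2500

v = -0.2500, ω = -0.7500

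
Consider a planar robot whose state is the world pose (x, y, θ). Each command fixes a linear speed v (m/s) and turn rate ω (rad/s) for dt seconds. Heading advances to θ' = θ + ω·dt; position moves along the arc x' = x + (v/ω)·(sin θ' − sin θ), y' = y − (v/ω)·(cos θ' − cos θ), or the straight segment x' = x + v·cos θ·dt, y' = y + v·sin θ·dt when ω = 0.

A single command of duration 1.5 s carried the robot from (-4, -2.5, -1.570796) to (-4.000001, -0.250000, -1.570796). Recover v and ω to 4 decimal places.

Δθ = -1.570796 − -1.570796 = 0.000000
ω = Δθ/dt = 0.000000/1.5 = 0.0000
ω = 0 → v = (Δx·cos θ + Δy·sin θ)/dt = -1.5000

v = -1.5000, ω = 0.0000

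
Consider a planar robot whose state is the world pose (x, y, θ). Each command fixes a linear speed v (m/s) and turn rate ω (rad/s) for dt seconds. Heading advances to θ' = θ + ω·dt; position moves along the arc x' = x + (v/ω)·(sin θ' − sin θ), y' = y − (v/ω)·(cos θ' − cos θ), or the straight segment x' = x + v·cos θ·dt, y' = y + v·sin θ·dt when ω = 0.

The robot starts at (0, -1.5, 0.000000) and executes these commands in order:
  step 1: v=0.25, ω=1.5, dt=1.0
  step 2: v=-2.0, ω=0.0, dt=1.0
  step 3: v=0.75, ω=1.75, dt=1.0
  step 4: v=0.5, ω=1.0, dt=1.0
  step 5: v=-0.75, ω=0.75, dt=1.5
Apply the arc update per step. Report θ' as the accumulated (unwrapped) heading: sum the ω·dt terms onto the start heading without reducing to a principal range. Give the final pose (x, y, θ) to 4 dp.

step 1: θ'=1.5000 (R=0.1667) → pose (0.1662, -1.3451, 1.5000)
step 2: θ'=1.5000 (straight) → pose (0.0248, -3.3401, 1.5000)
step 3: θ'=3.2500 (R=0.4286) → pose (-0.4491, -2.8837, 3.2500)
step 4: θ'=4.2500 (R=0.5000) → pose (-0.8425, -3.1578, 4.2500)
step 5: θ'=5.3750 (R=-1.0000) → pose (-0.9491, -2.0965, 5.3750)

(-0.9491, -2.0965, 5.3750)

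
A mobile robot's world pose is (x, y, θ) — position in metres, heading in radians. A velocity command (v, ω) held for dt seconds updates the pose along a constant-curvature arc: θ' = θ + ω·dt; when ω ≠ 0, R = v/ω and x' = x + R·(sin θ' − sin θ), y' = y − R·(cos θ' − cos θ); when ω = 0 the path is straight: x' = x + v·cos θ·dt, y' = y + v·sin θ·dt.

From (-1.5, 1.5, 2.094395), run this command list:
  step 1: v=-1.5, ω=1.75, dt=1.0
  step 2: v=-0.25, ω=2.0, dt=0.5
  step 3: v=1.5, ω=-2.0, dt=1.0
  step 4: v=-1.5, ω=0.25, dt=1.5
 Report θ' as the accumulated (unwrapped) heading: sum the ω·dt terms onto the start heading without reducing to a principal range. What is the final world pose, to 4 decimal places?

(1.0997, 0.3257, 3.2194)

step 1: θ'=3.8444 (R=-0.8571) → pose (-0.2037, 1.2745, 3.8444)
step 2: θ'=4.8444 (R=-0.1250) → pose (-0.1606, 1.3864, 4.8444)
step 3: θ'=2.8444 (R=-0.7500) → pose (-1.1237, 0.5705, 2.8444)
step 4: θ'=3.2194 (R=-6.0000) → pose (1.0997, 0.3257, 3.2194)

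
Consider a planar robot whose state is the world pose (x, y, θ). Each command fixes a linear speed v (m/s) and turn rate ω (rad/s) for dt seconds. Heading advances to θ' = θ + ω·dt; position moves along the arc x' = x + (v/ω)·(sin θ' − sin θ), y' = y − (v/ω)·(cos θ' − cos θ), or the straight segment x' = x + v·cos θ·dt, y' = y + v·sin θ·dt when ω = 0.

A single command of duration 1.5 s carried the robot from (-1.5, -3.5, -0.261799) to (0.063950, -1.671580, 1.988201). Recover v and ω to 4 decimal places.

v = 2.0000, ω = 1.5000

Δθ = 1.988201 − -0.261799 = 2.250000
ω = Δθ/dt = 2.250000/1.5 = 1.5000
R = −Δy/(cos θ' − cos θ) = 1.3333
v = R·ω = 1.3333·1.5000 = 2.0000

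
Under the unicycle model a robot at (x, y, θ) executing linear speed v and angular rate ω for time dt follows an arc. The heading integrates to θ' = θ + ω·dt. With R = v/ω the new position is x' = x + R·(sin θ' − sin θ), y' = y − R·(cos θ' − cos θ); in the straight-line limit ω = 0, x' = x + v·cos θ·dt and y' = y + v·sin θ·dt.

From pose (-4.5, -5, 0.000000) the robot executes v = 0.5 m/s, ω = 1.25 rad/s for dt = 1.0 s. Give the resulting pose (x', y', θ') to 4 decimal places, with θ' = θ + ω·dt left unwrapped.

θ' = 0.0000 + 1.25·1.0 = 1.2500
R = v/ω = 0.5/1.25 = 0.4000
x' = -4.5 + 0.4000·(sin 1.2500 − sin 0.0000) = -4.1204
y' = -5 − 0.4000·(cos 1.2500 − cos 0.0000) = -4.7261

(-4.1204, -4.7261, 1.2500)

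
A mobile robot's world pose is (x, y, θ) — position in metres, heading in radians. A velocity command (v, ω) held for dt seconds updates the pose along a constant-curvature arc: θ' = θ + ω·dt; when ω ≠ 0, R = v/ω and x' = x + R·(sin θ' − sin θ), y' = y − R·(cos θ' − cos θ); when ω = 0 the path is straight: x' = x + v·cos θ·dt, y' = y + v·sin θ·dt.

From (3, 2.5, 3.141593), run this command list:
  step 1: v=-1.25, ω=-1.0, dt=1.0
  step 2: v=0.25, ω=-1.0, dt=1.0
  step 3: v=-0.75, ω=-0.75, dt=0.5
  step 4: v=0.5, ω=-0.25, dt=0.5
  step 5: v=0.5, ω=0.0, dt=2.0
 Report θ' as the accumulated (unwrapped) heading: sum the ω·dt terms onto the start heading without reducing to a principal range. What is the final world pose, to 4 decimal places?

(4.8108, 2.6206, 0.6416)

step 1: θ'=2.1416 (R=1.2500) → pose (4.0518, 1.9254, 2.1416)
step 2: θ'=1.1416 (R=-0.2500) → pose (4.0349, 2.1645, 1.1416)
step 3: θ'=0.7666 (R=1.0000) → pose (3.8193, 1.8604, 0.7666)
step 4: θ'=0.6416 (R=-2.0000) → pose (4.0097, 2.0221, 0.6416)
step 5: θ'=0.6416 (straight) → pose (4.8108, 2.6206, 0.6416)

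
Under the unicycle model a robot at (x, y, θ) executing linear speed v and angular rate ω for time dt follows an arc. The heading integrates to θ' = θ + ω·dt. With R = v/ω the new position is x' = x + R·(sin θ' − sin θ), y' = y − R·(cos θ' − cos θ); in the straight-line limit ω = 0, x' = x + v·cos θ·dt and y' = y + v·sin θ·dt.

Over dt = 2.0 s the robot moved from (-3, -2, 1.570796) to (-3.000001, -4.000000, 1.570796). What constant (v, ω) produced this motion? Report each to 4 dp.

Δθ = 1.570796 − 1.570796 = 0.000000
ω = Δθ/dt = 0.000000/2.0 = 0.0000
ω = 0 → v = (Δx·cos θ + Δy·sin θ)/dt = -1.0000

v = -1.0000, ω = 0.0000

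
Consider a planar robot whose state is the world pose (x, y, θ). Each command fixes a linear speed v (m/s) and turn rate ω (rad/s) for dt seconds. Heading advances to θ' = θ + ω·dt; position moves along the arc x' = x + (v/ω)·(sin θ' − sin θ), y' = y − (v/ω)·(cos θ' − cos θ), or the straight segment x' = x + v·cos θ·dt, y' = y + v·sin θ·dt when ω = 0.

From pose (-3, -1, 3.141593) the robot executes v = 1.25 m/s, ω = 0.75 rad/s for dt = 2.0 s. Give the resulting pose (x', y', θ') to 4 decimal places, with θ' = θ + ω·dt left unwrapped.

(-4.6625, -2.5488, 4.6416)

θ' = 3.1416 + 0.75·2.0 = 4.6416
R = v/ω = 1.25/0.75 = 1.6667
x' = -3 + 1.6667·(sin 4.6416 − sin 3.1416) = -4.6625
y' = -1 − 1.6667·(cos 4.6416 − cos 3.1416) = -2.5488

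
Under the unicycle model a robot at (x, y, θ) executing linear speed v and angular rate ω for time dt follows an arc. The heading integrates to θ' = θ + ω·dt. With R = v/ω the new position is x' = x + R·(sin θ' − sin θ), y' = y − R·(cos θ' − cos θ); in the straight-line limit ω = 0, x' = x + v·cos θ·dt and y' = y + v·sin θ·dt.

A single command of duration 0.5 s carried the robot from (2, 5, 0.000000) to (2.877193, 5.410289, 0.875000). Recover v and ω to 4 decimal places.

v = 2.0000, ω = 1.7500

Δθ = 0.875000 − 0.000000 = 0.875000
ω = Δθ/dt = 0.875000/0.5 = 1.7500
R = Δx/(sin θ' − sin θ) = 1.1429
v = R·ω = 1.1429·1.7500 = 2.0000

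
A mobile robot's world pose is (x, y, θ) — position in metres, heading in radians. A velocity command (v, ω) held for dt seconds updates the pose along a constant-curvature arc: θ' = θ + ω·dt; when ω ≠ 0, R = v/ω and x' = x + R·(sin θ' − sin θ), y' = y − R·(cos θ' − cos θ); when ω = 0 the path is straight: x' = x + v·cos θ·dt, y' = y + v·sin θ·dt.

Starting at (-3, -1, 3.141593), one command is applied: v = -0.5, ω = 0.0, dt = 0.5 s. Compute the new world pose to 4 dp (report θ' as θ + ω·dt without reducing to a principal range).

(-2.7500, -1.0000, 3.1416)

θ' = 3.1416 + 0.0·0.5 = 3.1416
ω = 0 → straight: x' = -3 + -0.5·cos(3.1416)·0.5 = -2.7500
y' = -1 + -0.5·sin(3.1416)·0.5 = -1.0000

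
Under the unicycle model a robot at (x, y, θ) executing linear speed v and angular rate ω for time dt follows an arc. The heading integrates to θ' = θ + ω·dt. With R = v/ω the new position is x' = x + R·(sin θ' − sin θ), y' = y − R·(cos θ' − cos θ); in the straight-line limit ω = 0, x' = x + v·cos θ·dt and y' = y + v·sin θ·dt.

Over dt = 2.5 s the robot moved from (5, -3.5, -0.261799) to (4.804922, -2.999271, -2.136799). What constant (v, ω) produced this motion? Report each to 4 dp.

v = -0.2500, ω = -0.7500

Δθ = -2.136799 − -0.261799 = -1.875000
ω = Δθ/dt = -1.875000/2.5 = -0.7500
R = −Δy/(cos θ' − cos θ) = 0.3333
v = R·ω = 0.3333·-0.7500 = -0.2500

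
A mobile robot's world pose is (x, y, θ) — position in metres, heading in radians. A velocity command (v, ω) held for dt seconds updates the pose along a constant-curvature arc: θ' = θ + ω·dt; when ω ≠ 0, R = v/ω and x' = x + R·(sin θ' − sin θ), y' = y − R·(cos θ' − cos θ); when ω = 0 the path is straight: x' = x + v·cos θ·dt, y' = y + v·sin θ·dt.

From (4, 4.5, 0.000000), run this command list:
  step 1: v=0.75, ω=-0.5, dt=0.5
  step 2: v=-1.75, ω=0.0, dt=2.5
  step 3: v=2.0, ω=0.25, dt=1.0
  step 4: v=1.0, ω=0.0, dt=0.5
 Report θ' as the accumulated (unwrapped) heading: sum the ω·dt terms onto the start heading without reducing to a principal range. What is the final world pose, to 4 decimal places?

step 1: θ'=-0.2500 (R=-1.5000) → pose (4.3711, 4.4534, -0.2500)
step 2: θ'=-0.2500 (straight) → pose (0.1321, 5.5358, -0.2500)
step 3: θ'=0.0000 (R=8.0000) → pose (2.1113, 5.2871, 0.0000)
step 4: θ'=0.0000 (straight) → pose (2.6113, 5.2871, 0.0000)

(2.6113, 5.2871, 0.0000)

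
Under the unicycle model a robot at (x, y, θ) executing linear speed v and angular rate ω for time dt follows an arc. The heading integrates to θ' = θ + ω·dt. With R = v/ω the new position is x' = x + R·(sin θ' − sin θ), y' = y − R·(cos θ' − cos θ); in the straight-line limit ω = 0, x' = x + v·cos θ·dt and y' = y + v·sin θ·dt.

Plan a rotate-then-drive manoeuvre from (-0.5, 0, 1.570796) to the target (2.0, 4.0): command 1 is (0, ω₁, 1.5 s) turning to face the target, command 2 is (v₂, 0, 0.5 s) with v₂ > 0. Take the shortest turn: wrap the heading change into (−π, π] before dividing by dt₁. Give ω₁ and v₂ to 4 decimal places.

ω₁ = -0.3724, v₂ = 9.4340

heading to target = atan2(4−0, 2−-0.5) = 1.0122
Δθ = wrap(1.0122 − 1.5708) = -0.5586; ω₁ = Δθ/dt₁ = -0.3724
distance = √((2−-0.5)² + (4−0)²) = 4.7170; v₂ = distance/dt₂ = 9.4340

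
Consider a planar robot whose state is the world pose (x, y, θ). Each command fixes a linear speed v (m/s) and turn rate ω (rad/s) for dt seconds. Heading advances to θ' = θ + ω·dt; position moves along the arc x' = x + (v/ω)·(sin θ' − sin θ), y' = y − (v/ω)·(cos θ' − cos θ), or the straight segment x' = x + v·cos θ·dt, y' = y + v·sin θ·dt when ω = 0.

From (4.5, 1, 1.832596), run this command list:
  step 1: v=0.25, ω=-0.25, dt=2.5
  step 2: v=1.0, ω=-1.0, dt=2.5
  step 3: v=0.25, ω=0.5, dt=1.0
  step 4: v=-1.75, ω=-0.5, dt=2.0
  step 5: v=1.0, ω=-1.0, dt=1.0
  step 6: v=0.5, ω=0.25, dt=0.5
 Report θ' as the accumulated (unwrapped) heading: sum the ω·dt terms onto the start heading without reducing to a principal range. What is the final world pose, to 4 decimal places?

step 1: θ'=1.2076 (R=-1.0000) → pose (4.5312, 1.6141, 1.2076)
step 2: θ'=-1.2924 (R=-1.0000) → pose (6.4274, 1.5336, -1.2924)
step 3: θ'=-0.7924 (R=0.5000) → pose (6.5522, 1.3200, -0.7924)
step 4: θ'=-1.7924 (R=3.5000) → pose (5.6299, 4.5467, -1.7924)
step 5: θ'=-2.7924 (R=-1.0000) → pose (4.9965, 3.8269, -2.7924)
step 6: θ'=-2.6674 (R=2.0000) → pose (4.7675, 3.7269, -2.6674)

(4.7675, 3.7269, -2.6674)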